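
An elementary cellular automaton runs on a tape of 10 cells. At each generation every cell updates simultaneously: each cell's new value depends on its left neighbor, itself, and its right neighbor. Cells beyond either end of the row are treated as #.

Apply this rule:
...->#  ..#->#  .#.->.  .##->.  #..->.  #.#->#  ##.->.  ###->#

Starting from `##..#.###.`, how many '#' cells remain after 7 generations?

#..#.#.#.#
..#.#.#.#.
.#.#.#.#.#
#.#.#.#.#.
.#.#.#.#.#  (repeats generation 3; period 2)
generation 7: .#.#.#.#.#
count of #: 5

5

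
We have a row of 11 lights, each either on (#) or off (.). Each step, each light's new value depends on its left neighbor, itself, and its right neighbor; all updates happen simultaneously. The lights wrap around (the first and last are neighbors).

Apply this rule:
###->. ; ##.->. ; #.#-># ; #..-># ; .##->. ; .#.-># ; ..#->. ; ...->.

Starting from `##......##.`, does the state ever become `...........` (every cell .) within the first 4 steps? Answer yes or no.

no

..#.......#
#.##......#
.#..#......
.##.##.....
step 4 is .##.##....., still not uniform .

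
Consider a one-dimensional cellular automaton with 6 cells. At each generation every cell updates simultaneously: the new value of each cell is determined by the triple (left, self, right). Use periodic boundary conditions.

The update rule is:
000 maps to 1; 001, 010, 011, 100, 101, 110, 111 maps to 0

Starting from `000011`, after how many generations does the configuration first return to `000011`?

generation 1: 011000
generation 2: 000011

2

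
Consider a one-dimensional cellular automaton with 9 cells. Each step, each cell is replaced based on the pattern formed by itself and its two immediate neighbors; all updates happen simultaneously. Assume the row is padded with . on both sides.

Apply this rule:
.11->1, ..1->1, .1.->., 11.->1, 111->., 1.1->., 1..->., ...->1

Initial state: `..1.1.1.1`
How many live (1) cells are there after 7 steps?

4

11.......
11.111111
11.1....1
11...111.
11.111.1.
11.1.1...
11.....11
count of 1: 4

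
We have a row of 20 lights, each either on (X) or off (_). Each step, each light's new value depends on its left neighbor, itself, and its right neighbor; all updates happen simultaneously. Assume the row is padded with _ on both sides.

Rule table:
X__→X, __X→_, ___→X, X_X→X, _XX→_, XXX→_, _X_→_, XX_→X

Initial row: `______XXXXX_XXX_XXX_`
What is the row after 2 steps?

XXXXX_____XX__XX__XX
____XXXXX__XX__XX__X

____XXXXX__XX__XX__X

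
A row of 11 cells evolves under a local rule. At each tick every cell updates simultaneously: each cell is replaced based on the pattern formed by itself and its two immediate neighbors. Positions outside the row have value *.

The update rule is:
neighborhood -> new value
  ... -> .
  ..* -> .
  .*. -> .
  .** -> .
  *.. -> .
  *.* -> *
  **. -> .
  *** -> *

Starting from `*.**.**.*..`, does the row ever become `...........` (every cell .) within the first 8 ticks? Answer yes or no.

yes

tick 1: .*..*..*...
tick 2: *..........
tick 3: ...........
all cells are . at tick 3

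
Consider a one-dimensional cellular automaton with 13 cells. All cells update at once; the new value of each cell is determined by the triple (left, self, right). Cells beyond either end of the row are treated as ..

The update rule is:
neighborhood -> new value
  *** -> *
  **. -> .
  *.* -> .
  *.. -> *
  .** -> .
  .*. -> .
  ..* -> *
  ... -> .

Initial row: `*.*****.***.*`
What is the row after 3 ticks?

...***...*...
..*.*.*.*.*..
.*.........*.

.*.........*.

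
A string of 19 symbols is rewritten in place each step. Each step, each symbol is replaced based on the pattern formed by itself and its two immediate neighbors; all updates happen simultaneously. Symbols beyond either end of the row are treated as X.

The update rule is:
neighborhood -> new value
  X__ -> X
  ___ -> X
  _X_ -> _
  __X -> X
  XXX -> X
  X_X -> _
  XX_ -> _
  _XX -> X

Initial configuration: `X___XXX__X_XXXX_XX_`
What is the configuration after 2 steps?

_XXXXX_XX__XXX__X__
_XXXX__X_XXXX_XX_XX

_XXXX__X_XXXX_XX_XX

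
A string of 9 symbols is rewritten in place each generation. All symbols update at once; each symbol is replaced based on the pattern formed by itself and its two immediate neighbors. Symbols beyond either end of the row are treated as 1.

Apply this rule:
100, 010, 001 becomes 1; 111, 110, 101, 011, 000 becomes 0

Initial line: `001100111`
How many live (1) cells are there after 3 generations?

generation 1: 110011000
generation 2: 001100101
generation 3: 110011100
count of 1: 5

5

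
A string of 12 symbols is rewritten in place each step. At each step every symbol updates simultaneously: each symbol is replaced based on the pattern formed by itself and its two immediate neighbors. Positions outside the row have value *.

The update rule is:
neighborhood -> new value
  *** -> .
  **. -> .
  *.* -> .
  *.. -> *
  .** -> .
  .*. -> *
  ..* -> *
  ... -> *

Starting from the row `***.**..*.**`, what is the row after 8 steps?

******...***

......***...
******...***
......***...  (repeats step 1; period 2)
step 8: ******...***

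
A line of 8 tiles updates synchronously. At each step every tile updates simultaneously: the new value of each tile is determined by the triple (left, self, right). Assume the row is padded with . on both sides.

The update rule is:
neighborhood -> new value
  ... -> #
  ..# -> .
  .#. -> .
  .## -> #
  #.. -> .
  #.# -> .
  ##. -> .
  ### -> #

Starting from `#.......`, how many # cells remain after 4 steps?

..######
#.#####.
..####..
#.###..#
count of #: 5

5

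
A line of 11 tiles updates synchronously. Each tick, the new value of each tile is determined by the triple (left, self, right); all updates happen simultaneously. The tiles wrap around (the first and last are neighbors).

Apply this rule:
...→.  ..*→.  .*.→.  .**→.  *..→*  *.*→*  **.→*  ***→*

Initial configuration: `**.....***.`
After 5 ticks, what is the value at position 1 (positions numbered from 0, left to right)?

.**.....***
*.**.....**
**.**.....*
***.**.....
.***.**....
position 1 holds *

*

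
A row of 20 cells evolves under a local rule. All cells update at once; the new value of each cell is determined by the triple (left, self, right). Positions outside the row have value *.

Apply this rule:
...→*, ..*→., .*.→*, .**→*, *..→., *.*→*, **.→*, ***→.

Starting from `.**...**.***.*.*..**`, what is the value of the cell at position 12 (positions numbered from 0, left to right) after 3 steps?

***.*.****.*****..*.
..*****..***...*..**
..*...*..*.*.*.*..*.
position 12 holds .

.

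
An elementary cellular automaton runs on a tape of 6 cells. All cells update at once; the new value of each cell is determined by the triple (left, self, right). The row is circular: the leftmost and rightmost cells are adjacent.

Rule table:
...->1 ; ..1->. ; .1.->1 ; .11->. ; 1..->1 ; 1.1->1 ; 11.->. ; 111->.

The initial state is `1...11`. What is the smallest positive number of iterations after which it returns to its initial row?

.11...
...111
11....
..111.
1....1
.111..
....11
111...
...11.
11...1
..11..
1...11

12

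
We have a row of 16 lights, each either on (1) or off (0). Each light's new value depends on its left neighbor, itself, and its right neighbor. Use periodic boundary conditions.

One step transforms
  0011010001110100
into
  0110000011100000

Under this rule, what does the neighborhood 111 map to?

1

At position 10 the neighborhood is 111; the next row has 1 there.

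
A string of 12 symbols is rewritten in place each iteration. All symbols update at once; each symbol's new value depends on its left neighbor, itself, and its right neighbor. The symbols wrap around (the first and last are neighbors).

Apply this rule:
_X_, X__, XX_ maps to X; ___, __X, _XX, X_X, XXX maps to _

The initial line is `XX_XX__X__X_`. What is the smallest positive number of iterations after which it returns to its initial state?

iteration 1: _X__XX_XX_X_
iteration 2: _XX__X__X_XX
iteration 3: __XX_XX_X__X
iteration 4: X__X__X_XX_X
iteration 5: XX_XX_X__X__
iteration 6: _X__X_XX_XX_
iteration 7: _XX_X__X__XX
iteration 8: __X_XX_XX__X
iteration 9: X_X__X__XX_X
iteration 10: X_XX_XX__X__
iteration 11: X__X__XX_XX_
iteration 12: XX_XX__X__X_

12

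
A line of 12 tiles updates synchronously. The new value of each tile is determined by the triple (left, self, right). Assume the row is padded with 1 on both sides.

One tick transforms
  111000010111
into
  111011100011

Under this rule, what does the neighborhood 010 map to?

0

At position 7 the neighborhood is 010; the next row has 0 there.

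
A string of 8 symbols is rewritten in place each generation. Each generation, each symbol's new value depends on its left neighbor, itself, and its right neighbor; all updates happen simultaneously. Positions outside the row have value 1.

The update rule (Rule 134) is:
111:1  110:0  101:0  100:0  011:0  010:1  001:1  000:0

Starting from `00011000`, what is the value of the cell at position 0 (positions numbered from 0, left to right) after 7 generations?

0

generation 1: 00100001
generation 2: 01100010
generation 3: 00000110
generation 4: 00001000
generation 5: 00011001
generation 6: 00100010
generation 7: 01100110
position 0 holds 0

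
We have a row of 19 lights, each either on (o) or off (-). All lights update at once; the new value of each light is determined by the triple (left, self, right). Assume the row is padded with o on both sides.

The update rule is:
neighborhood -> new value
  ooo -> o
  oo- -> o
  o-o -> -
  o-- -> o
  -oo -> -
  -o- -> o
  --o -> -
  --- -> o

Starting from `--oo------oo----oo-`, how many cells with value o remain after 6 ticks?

14

o--oooooo--oooo--o-
oo--oooooo--oooo-o-
ooo--oooooo--ooo-o-
oooo--oooooo--oo-o-
ooooo--oooooo--o-o-
oooooo--oooooo-o-o-
count of o: 14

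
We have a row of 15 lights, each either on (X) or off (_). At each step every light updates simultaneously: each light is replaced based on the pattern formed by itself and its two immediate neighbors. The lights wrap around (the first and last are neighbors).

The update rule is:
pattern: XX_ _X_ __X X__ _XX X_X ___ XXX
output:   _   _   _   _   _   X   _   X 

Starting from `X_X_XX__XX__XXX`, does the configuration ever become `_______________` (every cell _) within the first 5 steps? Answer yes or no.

yes

_X_X_________XX
X_X____________
_X_____________
_______________
all cells are _ at step 4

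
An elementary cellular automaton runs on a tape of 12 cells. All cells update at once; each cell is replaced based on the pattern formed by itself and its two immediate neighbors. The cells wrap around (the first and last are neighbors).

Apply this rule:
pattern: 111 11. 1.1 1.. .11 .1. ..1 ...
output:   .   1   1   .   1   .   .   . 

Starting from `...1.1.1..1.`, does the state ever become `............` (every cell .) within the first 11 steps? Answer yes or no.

yes

....1.1.....
.....1......
............
all cells are . at step 3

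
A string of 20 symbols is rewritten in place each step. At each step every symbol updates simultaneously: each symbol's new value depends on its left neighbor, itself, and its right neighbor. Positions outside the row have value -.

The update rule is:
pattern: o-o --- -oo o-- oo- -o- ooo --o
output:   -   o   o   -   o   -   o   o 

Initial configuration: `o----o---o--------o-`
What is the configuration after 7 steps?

ooooo-ooo-oooooooo--

step 1: --ooo--oo--ooooooo--
step 2: ooooo-ooo-oooooooo-o
step 3: ooooo-ooo-oooooooo--
step 4: ooooo-ooo-oooooooo-o  (repeats step 2; period 2)
step 7: ooooo-ooo-oooooooo--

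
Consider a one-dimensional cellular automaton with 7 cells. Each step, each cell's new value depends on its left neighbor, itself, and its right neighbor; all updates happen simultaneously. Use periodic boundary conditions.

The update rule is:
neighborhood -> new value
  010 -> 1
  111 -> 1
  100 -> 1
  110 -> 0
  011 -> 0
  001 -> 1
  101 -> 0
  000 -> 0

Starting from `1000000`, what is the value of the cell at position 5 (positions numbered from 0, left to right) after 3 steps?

step 1: 1100001
step 2: 1010010
step 3: 1011110
position 5 holds 1

1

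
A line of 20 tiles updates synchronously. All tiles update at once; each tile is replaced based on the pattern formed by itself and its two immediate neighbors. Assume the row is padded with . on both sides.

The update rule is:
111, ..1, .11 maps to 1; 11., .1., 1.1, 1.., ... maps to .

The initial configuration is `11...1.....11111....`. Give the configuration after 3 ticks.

..1.....11111.......

1...1.....11111.....
...1.....11111......
..1.....11111.......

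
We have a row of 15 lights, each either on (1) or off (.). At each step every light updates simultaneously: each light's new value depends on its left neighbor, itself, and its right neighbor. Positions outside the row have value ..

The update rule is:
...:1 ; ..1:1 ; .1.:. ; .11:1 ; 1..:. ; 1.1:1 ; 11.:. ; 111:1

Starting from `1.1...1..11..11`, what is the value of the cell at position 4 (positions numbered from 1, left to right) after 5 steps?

.1..11..11..11.
1..11..11..11..
..11..11..11..1
111..11..11..1.
11..11..11..1..
position 4 holds .

.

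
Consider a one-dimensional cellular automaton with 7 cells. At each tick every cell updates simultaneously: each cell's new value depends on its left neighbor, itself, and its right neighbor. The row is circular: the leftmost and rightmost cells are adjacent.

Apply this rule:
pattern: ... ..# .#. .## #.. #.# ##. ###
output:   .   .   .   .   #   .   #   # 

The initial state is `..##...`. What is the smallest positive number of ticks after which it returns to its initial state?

7

tick 1: ...##..
tick 2: ....##.
tick 3: .....##
tick 4: #.....#
tick 5: ##.....
tick 6: .##....
tick 7: ..##...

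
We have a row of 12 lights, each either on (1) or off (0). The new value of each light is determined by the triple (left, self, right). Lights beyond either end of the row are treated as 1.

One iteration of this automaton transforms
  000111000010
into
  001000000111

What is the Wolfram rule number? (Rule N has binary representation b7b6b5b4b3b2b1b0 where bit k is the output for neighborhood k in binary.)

38

position 4: 111 → 0  (bit 7 = 0)
position 5: 110 → 0  (bit 6 = 0)
position 11: 101 → 1  (bit 5 = 1)
position 0: 100 → 0  (bit 4 = 0)
position 3: 011 → 0  (bit 3 = 0)
position 10: 010 → 1  (bit 2 = 1)
position 2: 001 → 1  (bit 1 = 1)
position 1: 000 → 0  (bit 0 = 0)
bits b7..b0 = 00100110 = 38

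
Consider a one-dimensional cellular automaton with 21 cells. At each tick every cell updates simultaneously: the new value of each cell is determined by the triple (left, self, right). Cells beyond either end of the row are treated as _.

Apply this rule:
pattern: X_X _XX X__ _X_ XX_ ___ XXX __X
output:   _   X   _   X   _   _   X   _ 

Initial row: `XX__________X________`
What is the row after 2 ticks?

X___________X________
X___________X________

X___________X________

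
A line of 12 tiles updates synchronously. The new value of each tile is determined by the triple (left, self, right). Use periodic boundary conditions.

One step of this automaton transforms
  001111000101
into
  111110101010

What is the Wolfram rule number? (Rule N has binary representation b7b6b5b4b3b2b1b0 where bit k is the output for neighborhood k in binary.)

position 3: 111 → 1  (bit 7 = 1)
position 5: 110 → 0  (bit 6 = 0)
position 10: 101 → 1  (bit 5 = 1)
position 0: 100 → 1  (bit 4 = 1)
position 2: 011 → 1  (bit 3 = 1)
position 9: 010 → 0  (bit 2 = 0)
position 1: 001 → 1  (bit 1 = 1)
position 7: 000 → 0  (bit 0 = 0)
bits b7..b0 = 10111010 = 186

186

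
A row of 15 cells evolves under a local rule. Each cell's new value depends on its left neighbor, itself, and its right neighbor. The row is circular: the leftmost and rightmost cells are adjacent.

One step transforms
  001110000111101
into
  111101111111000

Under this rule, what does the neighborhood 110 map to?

0

At position 4 the neighborhood is 110; the next row has 0 there.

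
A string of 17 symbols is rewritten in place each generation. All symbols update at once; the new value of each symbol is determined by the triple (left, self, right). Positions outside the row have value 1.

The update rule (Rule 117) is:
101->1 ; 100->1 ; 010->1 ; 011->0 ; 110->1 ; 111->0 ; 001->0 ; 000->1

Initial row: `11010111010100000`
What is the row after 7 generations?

01111111110001110

01111001111111110
10001100000000011
11100111111111000
00110000000001110
10011111111100011
11000000000111000
01111111110001110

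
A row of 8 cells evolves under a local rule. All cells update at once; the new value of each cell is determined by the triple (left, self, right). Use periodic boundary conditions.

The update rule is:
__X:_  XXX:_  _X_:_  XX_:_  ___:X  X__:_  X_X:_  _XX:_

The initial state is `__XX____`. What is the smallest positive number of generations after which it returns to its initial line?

X____XXX
__XX____

2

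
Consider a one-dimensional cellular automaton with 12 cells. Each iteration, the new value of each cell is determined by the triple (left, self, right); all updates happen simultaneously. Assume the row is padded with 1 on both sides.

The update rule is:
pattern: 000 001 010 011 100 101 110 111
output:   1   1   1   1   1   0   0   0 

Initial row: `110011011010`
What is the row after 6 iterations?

111110011111

001110010010
111001111110
000111000000
111100111111
000011100000
111110011111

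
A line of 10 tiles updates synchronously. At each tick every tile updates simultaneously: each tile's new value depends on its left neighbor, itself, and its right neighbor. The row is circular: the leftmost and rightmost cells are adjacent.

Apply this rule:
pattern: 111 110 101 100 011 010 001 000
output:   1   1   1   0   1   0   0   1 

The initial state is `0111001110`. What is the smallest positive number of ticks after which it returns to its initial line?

0111001110

1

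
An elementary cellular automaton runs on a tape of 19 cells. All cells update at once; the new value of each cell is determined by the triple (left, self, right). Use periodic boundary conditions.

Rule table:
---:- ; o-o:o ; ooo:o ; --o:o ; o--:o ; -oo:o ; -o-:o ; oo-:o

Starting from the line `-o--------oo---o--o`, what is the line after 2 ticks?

ooo------oooo-ooooo
oooo----ooooooooooo

oooo----ooooooooooo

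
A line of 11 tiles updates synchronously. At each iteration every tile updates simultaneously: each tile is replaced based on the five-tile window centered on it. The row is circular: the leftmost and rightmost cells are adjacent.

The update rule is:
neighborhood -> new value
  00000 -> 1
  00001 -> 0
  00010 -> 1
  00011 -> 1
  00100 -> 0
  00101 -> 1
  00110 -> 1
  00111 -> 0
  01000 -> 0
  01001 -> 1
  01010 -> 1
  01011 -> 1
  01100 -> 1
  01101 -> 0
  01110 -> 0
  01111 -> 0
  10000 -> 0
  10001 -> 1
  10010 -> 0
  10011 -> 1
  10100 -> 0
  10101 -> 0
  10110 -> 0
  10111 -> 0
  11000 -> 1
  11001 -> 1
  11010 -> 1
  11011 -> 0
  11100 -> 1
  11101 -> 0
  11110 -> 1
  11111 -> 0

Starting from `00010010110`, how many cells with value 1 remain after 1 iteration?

00101011011
count of 1: 6

6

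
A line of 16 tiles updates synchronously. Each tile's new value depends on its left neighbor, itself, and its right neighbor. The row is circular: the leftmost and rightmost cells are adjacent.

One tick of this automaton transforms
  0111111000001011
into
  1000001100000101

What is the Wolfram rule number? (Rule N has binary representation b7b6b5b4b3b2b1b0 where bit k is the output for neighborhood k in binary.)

position 2: 111 → 0  (bit 7 = 0)
position 6: 110 → 1  (bit 6 = 1)
position 0: 101 → 1  (bit 5 = 1)
position 7: 100 → 1  (bit 4 = 1)
position 1: 011 → 0  (bit 3 = 0)
position 12: 010 → 0  (bit 2 = 0)
position 11: 001 → 0  (bit 1 = 0)
position 8: 000 → 0  (bit 0 = 0)
bits b7..b0 = 01110000 = 112

112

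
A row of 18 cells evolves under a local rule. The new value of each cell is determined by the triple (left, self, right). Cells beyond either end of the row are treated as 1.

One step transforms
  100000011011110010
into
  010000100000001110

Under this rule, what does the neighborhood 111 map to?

At position 11 the neighborhood is 111; the next row has 0 there.

0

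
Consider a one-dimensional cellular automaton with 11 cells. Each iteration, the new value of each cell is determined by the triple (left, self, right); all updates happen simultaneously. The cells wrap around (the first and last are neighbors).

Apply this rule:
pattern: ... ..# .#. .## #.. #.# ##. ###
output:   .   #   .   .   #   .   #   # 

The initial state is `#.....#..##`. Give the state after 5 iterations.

##.###...#.

##...#.##.#
###.#...#..
.##..#.#.##
..###.....#
##.###...#.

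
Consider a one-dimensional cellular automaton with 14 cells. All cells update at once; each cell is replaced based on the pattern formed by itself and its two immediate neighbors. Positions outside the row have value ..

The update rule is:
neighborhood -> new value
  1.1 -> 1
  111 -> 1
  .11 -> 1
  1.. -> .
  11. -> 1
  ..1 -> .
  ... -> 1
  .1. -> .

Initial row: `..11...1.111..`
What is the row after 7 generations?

1.11.1..1111.1
.1111...11111.
.1111.1.11111.
.11111.111111.
.111111111111.
.111111111111.  (fixed point — unchanged through generation 7)

.111111111111.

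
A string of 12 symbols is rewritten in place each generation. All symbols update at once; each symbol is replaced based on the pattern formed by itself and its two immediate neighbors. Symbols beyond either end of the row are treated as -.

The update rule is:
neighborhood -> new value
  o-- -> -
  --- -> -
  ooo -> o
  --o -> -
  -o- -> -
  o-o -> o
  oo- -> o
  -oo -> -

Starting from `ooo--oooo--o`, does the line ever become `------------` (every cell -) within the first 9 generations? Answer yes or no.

yes

-oo---ooo---
--o----oo---
--------o---
------------
all cells are - at generation 4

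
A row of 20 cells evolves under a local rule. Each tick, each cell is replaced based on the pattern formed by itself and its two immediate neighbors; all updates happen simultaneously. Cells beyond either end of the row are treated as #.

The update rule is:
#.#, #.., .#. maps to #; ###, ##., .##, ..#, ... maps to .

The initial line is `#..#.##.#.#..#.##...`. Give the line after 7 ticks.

.#.##..#####.##..#..
###..#......#..#.##.
...#.##.....##.##..#
#..##..#......#..#..
.#...#.##.....##.##.
###..##..#......#..#
...#...#.##.....##..

...#...#.##.....##..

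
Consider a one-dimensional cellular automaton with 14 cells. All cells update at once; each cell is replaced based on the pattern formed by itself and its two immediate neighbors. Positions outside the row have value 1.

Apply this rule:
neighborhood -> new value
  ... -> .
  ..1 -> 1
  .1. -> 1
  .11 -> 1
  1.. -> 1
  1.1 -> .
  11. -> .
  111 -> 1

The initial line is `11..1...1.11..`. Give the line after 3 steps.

step 1: 1.1111.11.1.11
step 2: ..111..1..1.11
step 3: 1111.111111.11

1111.111111.11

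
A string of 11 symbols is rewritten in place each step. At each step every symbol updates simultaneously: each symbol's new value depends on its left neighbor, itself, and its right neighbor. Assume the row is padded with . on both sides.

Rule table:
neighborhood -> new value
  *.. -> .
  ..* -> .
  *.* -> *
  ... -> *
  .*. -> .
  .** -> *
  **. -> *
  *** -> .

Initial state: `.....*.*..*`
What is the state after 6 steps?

****..*....
*..*....***
.....**.*.*
****.***.*.
*..***.**..
...*.****.*

...*.****.*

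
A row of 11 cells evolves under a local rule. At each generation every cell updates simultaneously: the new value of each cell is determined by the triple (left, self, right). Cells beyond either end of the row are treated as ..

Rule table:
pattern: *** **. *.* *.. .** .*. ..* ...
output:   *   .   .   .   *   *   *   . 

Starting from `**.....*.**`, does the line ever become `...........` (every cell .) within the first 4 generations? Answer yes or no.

*.....**.*.
*....**..*.
*...**..**.
*..**..**..
generation 4 is *..**..**.., still not uniform .

no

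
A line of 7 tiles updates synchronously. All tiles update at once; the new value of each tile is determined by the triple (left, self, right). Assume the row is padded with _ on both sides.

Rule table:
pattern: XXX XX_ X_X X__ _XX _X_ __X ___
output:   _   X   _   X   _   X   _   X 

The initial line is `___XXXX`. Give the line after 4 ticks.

XXX_X_X

XX____X
_XXXX_X
____X_X
XXX_X_X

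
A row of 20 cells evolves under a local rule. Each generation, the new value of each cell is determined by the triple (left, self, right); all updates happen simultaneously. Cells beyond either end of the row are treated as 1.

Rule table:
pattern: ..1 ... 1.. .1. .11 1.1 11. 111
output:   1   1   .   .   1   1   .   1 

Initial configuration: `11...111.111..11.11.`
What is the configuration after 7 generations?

1.111..11.11.1111111

1..1111.111..11.11.1
..1111.111..11.11.11
.1111.111..11.11.111
1111.111..11.11.1111
111.111..11.11.11111
11.111..11.11.111111
1.111..11.11.1111111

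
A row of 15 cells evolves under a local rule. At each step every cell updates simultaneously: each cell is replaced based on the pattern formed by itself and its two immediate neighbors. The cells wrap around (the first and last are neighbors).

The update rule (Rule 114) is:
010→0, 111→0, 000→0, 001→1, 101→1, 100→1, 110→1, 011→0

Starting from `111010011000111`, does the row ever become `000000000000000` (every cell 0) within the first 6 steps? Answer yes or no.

step 1: 001101101101000
step 2: 010110110110100
step 3: 101011011011010
step 4: 010101101101101
step 5: 101010110110110
step 6: 010101011011011
step 6 is 010101011011011, still not uniform 0

no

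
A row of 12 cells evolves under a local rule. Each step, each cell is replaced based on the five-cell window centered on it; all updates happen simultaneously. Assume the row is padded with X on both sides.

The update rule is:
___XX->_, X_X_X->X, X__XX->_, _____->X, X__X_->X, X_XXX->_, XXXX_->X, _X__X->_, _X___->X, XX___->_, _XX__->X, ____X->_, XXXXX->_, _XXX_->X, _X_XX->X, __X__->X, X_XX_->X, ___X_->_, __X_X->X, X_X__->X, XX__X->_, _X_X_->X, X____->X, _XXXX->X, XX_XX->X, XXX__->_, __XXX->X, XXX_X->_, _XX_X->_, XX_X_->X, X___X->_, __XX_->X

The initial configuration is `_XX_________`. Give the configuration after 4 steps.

____X_X_X___

XXX_XXXXXX__
_X_X_X__X___
XXXXXX_XXX__
____X_X_X___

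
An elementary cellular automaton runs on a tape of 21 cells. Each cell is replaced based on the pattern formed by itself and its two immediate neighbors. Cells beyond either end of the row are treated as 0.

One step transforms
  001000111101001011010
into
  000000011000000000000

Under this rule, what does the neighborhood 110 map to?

At position 9 the neighborhood is 110; the next row has 0 there.

0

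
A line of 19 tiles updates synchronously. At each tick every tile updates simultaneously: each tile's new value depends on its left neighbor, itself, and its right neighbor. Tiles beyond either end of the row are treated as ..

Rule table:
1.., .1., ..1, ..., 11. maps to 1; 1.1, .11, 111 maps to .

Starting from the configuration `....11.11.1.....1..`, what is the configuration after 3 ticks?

tick 1: 1111.1..1.111111111
tick 2: ...1.1111.........1
tick 3: 1111....11111111111

1111....11111111111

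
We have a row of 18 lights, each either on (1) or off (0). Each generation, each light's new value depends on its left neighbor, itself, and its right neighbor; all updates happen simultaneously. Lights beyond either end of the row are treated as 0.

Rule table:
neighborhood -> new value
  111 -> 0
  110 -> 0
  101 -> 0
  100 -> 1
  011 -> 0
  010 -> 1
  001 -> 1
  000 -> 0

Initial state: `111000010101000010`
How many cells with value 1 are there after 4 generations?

000100110101100111
001111000100011000
010000101110100100
111001100000111110
count of 1: 10

10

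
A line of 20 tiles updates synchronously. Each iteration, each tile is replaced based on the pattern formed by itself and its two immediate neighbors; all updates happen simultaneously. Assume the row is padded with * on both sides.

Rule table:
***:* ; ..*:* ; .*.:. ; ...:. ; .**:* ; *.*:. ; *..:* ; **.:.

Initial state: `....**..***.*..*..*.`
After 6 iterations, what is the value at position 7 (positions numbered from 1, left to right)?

*..**.****...**.**..
.***..***.*.**..*.**
.**.****....*.**..**
.*..***.*..*..*.****
..****...**.**..****
*****.*.**..*.******
position 7 holds *

*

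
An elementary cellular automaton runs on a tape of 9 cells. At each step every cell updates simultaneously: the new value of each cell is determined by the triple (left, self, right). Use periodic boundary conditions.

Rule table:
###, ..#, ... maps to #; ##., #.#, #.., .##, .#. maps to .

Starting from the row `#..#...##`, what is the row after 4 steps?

..#..##.#
.#..#....
#..#..###
..#..#.##

..#..#.##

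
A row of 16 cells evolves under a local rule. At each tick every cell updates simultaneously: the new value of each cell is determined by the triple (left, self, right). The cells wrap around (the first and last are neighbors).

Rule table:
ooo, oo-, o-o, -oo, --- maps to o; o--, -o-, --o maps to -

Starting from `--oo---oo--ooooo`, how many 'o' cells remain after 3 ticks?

12

--oo-o-oo--ooooo
--ooo-ooo--ooooo
--ooooooo--ooooo
count of o: 12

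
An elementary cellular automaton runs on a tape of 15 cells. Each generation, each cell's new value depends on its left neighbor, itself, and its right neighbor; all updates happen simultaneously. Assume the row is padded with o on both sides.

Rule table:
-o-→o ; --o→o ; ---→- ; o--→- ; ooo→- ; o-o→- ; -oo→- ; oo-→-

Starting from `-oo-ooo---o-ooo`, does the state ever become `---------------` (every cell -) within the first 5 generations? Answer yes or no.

---------oo----
--------o-----o
-------oo----o-
------o-----oo-
-----oo----o---
generation 5 is -----oo----o---, still not uniform -

no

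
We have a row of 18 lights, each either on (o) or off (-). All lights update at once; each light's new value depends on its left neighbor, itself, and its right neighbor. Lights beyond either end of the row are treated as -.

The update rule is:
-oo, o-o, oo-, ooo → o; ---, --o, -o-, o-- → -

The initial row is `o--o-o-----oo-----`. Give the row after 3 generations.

----o------oo-----
-----------oo-----
-----------oo-----

-----------oo-----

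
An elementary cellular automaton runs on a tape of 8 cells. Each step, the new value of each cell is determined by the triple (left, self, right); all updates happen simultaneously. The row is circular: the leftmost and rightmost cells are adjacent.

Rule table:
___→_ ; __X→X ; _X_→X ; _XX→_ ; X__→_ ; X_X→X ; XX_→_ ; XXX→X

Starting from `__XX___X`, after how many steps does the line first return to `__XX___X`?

_X____XX
XX___X__
____XX_X
___X__XX
__XX_X__
_X__XX__
XX_X____
__XX___X

8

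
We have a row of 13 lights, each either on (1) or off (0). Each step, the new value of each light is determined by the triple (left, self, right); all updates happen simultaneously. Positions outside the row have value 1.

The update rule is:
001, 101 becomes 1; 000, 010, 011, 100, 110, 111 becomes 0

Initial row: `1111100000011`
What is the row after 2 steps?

0000000001001

0000000000100
0000000001001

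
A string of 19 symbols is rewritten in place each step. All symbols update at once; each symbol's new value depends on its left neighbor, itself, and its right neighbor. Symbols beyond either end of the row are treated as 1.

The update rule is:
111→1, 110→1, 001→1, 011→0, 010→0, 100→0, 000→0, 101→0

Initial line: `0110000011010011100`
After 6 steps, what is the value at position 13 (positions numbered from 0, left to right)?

0

0010000101000101101
0100001000001000100
0000010000010001001
0000100000100010010
0001000001000100100
0010000010001001001
position 13 holds 0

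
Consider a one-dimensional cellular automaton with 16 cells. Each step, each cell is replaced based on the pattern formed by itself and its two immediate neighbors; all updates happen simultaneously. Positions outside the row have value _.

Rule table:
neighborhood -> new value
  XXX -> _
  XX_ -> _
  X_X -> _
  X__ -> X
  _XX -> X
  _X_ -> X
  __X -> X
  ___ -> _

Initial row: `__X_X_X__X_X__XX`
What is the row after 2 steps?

XX__X_X____X___X

_XX_X_XXXX_XXXX_
XX__X_X____X___X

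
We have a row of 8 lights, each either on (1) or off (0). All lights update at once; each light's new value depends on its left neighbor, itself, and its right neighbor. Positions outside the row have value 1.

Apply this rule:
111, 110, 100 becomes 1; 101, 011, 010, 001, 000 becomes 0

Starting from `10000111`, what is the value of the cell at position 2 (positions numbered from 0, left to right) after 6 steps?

11000011
11100001
11110000
11111000
11111100
11111110
position 2 holds 1

1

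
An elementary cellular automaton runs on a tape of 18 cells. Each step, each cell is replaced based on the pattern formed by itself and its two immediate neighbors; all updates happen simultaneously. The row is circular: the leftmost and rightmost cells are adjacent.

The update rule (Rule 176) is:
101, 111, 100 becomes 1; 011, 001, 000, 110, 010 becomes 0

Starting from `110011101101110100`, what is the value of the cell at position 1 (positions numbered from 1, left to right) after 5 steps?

001001010010101010
000100101001010101
100010010100101010
010001001010010101
101000100101001010
position 1 holds 1

1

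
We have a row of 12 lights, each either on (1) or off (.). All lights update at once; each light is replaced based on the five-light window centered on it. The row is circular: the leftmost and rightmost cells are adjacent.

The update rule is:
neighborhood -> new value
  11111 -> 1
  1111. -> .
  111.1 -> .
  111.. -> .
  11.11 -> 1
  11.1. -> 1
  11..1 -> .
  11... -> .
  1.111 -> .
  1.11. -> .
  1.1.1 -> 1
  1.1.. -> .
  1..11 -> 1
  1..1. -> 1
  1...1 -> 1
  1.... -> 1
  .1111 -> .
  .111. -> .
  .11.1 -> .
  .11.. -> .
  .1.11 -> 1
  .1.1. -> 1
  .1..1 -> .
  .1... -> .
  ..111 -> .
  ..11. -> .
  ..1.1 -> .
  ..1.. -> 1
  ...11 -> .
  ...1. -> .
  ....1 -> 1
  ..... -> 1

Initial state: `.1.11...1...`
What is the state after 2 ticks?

tick 1: ..1...1.1.11
tick 2: .11.1..111..

.11.1..111..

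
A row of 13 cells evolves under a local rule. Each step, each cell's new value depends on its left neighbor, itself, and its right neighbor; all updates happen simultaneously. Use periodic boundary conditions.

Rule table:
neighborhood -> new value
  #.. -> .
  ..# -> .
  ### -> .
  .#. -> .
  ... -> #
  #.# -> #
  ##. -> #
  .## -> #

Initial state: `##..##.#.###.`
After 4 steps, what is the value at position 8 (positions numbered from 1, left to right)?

##..###.##.##
.#..#.######.
.....##....#.
####.##.##...
position 8 holds .

.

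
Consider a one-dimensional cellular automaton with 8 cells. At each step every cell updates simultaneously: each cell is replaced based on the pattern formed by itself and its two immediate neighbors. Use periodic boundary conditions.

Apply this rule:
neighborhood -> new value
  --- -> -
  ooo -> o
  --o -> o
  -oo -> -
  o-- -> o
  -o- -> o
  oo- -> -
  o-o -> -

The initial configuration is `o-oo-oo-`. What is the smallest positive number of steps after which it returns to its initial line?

o-------
oo-----o
o-o---o-
o-oo-oo-

4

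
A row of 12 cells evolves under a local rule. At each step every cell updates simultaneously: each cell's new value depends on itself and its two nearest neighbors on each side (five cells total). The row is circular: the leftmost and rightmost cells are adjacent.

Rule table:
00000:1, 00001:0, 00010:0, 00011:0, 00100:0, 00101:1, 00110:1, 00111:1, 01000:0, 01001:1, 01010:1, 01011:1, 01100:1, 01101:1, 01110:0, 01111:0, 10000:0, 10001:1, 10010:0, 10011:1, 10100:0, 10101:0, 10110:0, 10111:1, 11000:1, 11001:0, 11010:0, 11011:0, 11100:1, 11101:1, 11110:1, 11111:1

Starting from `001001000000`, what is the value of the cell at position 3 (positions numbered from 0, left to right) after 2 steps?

0

000100001111
110000001011
position 3 holds 0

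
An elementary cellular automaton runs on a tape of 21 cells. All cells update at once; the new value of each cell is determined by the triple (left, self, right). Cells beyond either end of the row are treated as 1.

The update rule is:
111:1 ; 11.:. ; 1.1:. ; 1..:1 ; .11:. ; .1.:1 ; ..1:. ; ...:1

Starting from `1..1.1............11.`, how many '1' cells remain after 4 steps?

12

step 1: .1.1.111111111111....
step 2: .1.1..1111111111.111.
step 3: .1.11..11111111...1..
step 4: .1...1..111111.11.11.
count of 1: 12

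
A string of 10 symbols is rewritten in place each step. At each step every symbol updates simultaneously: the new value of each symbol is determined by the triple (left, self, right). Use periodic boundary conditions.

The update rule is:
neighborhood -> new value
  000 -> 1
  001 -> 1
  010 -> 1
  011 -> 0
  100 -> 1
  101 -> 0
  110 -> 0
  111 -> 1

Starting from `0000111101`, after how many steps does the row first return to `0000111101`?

1111011001
1110000110
0101111000
1100110111
1011000011
0000111101

6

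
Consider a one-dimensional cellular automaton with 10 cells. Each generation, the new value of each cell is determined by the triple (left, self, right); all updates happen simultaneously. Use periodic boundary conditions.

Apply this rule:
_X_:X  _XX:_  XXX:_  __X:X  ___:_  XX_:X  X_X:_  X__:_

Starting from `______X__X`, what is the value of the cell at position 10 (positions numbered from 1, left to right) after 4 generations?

generation 1: _____XX_XX
generation 2: ____X_X__X
generation 3: ___XX_X_XX
generation 4: __X_X_X__X
position 10 holds X

X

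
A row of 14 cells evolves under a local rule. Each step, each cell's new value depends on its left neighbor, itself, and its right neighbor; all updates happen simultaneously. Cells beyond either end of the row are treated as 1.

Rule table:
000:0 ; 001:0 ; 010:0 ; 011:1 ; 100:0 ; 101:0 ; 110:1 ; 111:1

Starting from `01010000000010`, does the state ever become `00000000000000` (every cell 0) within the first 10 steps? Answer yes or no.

step 1: 00000000000000
all cells are 0 at step 1

yes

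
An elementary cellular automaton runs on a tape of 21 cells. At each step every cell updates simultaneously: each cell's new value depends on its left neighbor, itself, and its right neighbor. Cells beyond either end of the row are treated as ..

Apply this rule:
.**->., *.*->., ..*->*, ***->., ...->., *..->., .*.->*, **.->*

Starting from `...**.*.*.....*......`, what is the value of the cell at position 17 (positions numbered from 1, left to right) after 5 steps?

.

..*.*.*.*....**......
.**.*.*.*...*.*......
*.*.*.*.*..**.*......
*.*.*.*.*.*.*.*......
*.*.*.*.*.*.*.*......
position 17 holds .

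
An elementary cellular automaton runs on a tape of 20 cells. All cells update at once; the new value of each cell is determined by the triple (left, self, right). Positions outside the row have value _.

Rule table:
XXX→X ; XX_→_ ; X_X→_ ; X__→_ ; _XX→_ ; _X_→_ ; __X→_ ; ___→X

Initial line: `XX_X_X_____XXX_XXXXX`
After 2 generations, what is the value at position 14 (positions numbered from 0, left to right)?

_______XXX__X___XXX_
XXXXXX__X_____X__X__
position 14 holds X

X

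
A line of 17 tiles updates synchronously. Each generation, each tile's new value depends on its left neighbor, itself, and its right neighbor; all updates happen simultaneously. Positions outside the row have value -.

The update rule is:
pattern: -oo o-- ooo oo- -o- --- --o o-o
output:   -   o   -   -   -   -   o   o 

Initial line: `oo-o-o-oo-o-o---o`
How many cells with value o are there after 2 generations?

--o-o-o--o-o-o-o-
-o-o-o-oo-o-o-o-o
count of o: 9

9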